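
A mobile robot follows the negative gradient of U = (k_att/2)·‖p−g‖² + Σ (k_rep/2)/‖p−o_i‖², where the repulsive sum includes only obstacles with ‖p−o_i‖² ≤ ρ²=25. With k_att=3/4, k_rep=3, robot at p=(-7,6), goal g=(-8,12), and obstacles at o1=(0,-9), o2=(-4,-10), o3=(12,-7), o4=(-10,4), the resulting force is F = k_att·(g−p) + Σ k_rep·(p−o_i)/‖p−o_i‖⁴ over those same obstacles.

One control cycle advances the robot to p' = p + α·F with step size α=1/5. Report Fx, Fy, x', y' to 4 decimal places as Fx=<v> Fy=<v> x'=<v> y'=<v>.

Fx=-0.6967 Fy=4.5355 x'=-7.1393 y'=6.9071

F_att = 3/4·(g−p) = 3/4·(-1,6) = (-0.7500,4.5000)
o1: d²=274 > ρ²=25 → inactive
o2: d²=265 > ρ²=25 → inactive
o3: d²=530 > ρ²=25 → inactive
o4: d²=13 ≤ ρ²=25; F_rep = 3·(3,2)/13² = (0.0533,0.0355)
F = F_att + ΣF_rep = (-0.6967,4.5355)
p' = p + 1/5·F = (-7.1393,6.9071)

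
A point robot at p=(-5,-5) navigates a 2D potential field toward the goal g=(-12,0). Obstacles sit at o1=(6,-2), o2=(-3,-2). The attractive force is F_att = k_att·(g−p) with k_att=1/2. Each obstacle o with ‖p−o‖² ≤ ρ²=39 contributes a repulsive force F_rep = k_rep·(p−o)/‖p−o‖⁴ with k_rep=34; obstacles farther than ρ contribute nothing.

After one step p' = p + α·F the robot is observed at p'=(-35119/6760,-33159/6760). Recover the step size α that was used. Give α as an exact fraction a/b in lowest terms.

F_att = 1/2·(g−p) = 1/2·(-7,5) = (-3.5000,2.5000)
o1: d²=130 > ρ²=39 → inactive
o2: d²=13 ≤ ρ²=39; F_rep = 34·(-2,-3)/13² = (-0.4024,-0.6036)
F = F_att + ΣF_rep = (-3.9024,1.8964)
Δp = p'−p = (-0.1951,0.0948); α = Δx/Fx = (-1319/6760) / (-1319/338) = 1/20
check: Δy/Fy = (641/6760) / (641/338) = 1/20 ✓

α = 1/20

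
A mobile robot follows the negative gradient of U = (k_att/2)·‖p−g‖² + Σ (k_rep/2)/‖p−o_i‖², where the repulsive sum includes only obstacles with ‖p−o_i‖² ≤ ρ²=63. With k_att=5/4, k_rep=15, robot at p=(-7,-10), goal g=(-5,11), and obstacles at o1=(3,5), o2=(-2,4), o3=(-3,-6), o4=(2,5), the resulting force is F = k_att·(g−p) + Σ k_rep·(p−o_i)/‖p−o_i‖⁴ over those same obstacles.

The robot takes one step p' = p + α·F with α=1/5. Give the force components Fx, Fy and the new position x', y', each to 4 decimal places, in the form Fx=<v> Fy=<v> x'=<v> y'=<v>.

Fx=2.4414 Fy=26.1914 x'=-6.5117 y'=-4.7617

F_att = 5/4·(g−p) = 5/4·(2,21) = (2.5000,26.2500)
o1: d²=325 > ρ²=63 → inactive
o2: d²=221 > ρ²=63 → inactive
o3: d²=32 ≤ ρ²=63; F_rep = 15·(-4,-4)/32² = (-0.0586,-0.0586)
o4: d²=306 > ρ²=63 → inactive
F = F_att + ΣF_rep = (2.4414,26.1914)
p' = p + 1/5·F = (-6.5117,-4.7617)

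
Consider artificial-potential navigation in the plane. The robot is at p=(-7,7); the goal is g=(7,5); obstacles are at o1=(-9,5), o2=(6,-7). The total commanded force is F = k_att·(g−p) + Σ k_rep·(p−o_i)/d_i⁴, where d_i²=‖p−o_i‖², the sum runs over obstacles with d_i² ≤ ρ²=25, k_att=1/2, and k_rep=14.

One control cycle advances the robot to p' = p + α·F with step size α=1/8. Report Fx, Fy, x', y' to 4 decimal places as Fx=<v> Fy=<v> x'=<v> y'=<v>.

Fx=7.4375 Fy=-0.5625 x'=-6.0703 y'=6.9297

F_att = 1/2·(g−p) = 1/2·(14,-2) = (7.0000,-1.0000)
o1: d²=8 ≤ ρ²=25; F_rep = 14·(2,2)/8² = (0.4375,0.4375)
o2: d²=365 > ρ²=25 → inactive
F = F_att + ΣF_rep = (7.4375,-0.5625)
p' = p + 1/8·F = (-6.0703,6.9297)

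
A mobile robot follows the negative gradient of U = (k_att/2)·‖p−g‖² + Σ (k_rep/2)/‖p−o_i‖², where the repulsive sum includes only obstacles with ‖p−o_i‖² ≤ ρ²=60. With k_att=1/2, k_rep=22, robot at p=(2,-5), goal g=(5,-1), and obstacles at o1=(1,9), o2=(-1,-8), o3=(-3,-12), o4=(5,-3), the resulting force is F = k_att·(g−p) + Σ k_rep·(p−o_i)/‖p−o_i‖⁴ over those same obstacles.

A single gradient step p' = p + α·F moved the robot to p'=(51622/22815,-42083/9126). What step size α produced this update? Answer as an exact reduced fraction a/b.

α = 1/5

F_att = 1/2·(g−p) = 1/2·(3,4) = (1.5000,2.0000)
o1: d²=197 > ρ²=60 → inactive
o2: d²=18 ≤ ρ²=60; F_rep = 22·(3,3)/18² = (0.2037,0.2037)
o3: d²=74 > ρ²=60 → inactive
o4: d²=13 ≤ ρ²=60; F_rep = 22·(-3,-2)/13² = (-0.3905,-0.2604)
F = F_att + ΣF_rep = (1.3132,1.9433)
Δp = p'−p = (0.2626,0.3887); α = Δx/Fx = (5992/22815) / (5992/4563) = 1/5
check: Δy/Fy = (3547/9126) / (17735/9126) = 1/5 ✓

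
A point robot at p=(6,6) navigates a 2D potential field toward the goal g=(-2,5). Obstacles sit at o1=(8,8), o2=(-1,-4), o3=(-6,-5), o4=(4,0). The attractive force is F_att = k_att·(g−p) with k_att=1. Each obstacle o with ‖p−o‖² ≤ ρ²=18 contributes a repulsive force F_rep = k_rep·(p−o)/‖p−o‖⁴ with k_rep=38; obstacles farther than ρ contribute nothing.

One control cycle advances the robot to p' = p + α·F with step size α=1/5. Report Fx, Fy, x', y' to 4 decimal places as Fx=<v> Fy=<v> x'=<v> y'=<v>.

F_att = 1·(g−p) = 1·(-8,-1) = (-8.0000,-1.0000)
o1: d²=8 ≤ ρ²=18; F_rep = 38·(-2,-2)/8² = (-1.1875,-1.1875)
o2: d²=149 > ρ²=18 → inactive
o3: d²=265 > ρ²=18 → inactive
o4: d²=40 > ρ²=18 → inactive
F = F_att + ΣF_rep = (-9.1875,-2.1875)
p' = p + 1/5·F = (4.1625,5.5625)

Fx=-9.1875 Fy=-2.1875 x'=4.1625 y'=5.5625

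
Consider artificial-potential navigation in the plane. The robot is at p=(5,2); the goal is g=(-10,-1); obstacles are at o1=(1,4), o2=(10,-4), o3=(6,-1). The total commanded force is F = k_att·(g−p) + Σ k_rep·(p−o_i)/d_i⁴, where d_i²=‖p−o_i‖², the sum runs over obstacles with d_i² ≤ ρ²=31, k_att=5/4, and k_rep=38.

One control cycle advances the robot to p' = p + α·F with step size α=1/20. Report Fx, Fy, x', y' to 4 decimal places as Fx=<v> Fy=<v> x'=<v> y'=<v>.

F_att = 5/4·(g−p) = 5/4·(-15,-3) = (-18.7500,-3.7500)
o1: d²=20 ≤ ρ²=31; F_rep = 38·(4,-2)/20² = (0.3800,-0.1900)
o2: d²=61 > ρ²=31 → inactive
o3: d²=10 ≤ ρ²=31; F_rep = 38·(-1,3)/10² = (-0.3800,1.1400)
F = F_att + ΣF_rep = (-18.7500,-2.8000)
p' = p + 1/20·F = (4.0625,1.8600)

Fx=-18.7500 Fy=-2.8000 x'=4.0625 y'=1.8600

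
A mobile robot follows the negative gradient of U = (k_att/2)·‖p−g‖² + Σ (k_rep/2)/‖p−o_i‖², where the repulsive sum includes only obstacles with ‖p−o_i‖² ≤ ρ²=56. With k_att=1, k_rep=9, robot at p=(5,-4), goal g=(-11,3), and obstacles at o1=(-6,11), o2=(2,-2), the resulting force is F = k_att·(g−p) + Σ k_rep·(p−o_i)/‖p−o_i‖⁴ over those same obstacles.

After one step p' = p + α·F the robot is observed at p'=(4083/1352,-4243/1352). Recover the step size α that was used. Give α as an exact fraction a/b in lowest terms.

α = 1/8

F_att = 1·(g−p) = 1·(-16,7) = (-16.0000,7.0000)
o1: d²=346 > ρ²=56 → inactive
o2: d²=13 ≤ ρ²=56; F_rep = 9·(3,-2)/13² = (0.1598,-0.1065)
F = F_att + ΣF_rep = (-15.8402,6.8935)
Δp = p'−p = (-1.9800,0.8617); α = Δx/Fx = (-2677/1352) / (-2677/169) = 1/8
check: Δy/Fy = (1165/1352) / (1165/169) = 1/8 ✓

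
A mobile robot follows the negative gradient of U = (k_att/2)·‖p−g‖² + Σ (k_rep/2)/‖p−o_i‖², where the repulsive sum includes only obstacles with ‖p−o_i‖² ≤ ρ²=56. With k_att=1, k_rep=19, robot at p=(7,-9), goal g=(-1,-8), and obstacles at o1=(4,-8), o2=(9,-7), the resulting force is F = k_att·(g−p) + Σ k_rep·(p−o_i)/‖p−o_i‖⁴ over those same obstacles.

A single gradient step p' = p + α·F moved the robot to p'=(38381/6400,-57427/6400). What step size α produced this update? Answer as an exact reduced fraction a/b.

F_att = 1·(g−p) = 1·(-8,1) = (-8.0000,1.0000)
o1: d²=10 ≤ ρ²=56; F_rep = 19·(3,-1)/10² = (0.5700,-0.1900)
o2: d²=8 ≤ ρ²=56; F_rep = 19·(-2,-2)/8² = (-0.5938,-0.5938)
F = F_att + ΣF_rep = (-8.0237,0.2162)
Δp = p'−p = (-1.0030,0.0270); α = Δx/Fx = (-6419/6400) / (-6419/800) = 1/8
check: Δy/Fy = (173/6400) / (173/800) = 1/8 ✓

α = 1/8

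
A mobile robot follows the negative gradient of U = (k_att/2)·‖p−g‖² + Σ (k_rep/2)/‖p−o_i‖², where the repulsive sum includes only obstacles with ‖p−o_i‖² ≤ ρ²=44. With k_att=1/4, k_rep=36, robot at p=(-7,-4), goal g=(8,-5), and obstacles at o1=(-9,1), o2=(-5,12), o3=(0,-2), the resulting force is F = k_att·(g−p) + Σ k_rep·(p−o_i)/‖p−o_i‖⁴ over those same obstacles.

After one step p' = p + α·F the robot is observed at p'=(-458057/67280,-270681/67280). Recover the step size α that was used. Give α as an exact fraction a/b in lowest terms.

F_att = 1/4·(g−p) = 1/4·(15,-1) = (3.7500,-0.2500)
o1: d²=29 ≤ ρ²=44; F_rep = 36·(2,-5)/29² = (0.0856,-0.2140)
o2: d²=260 > ρ²=44 → inactive
o3: d²=53 > ρ²=44 → inactive
F = F_att + ΣF_rep = (3.8356,-0.4640)
Δp = p'−p = (0.1918,-0.0232); α = Δx/Fx = (12903/67280) / (12903/3364) = 1/20
check: Δy/Fy = (-1561/67280) / (-1561/3364) = 1/20 ✓

α = 1/20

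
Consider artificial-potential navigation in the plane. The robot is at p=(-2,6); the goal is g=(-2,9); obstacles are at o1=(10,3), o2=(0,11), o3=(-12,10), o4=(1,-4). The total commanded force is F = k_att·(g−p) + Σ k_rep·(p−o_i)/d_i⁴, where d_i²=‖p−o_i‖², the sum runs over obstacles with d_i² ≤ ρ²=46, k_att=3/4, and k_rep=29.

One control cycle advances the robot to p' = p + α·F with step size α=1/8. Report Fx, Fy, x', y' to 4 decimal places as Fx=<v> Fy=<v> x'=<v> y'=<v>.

Fx=-0.0690 Fy=2.0776 x'=-2.0086 y'=6.2597

F_att = 3/4·(g−p) = 3/4·(0,3) = (0.0000,2.2500)
o1: d²=153 > ρ²=46 → inactive
o2: d²=29 ≤ ρ²=46; F_rep = 29·(-2,-5)/29² = (-0.0690,-0.1724)
o3: d²=116 > ρ²=46 → inactive
o4: d²=109 > ρ²=46 → inactive
F = F_att + ΣF_rep = (-0.0690,2.0776)
p' = p + 1/8·F = (-2.0086,6.2597)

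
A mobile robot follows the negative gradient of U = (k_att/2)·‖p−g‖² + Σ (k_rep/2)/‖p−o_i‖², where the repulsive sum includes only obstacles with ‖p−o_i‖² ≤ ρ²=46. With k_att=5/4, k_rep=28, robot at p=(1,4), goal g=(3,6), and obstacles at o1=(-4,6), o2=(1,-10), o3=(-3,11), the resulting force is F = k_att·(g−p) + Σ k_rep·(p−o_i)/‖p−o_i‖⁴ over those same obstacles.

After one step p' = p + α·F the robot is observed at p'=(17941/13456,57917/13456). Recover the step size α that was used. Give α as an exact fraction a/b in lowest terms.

F_att = 5/4·(g−p) = 5/4·(2,2) = (2.5000,2.5000)
o1: d²=29 ≤ ρ²=46; F_rep = 28·(5,-2)/29² = (0.1665,-0.0666)
o2: d²=196 > ρ²=46 → inactive
o3: d²=65 > ρ²=46 → inactive
F = F_att + ΣF_rep = (2.6665,2.4334)
Δp = p'−p = (0.3333,0.3042); α = Δx/Fx = (4485/13456) / (4485/1682) = 1/8
check: Δy/Fy = (4093/13456) / (4093/1682) = 1/8 ✓

α = 1/8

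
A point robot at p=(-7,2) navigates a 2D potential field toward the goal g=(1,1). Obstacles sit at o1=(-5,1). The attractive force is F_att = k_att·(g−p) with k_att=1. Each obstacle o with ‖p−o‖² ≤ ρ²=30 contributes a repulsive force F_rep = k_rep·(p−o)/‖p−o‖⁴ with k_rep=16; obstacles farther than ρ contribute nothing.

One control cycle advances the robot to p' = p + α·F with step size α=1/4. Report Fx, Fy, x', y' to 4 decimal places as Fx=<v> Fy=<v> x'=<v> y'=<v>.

Fx=6.7200 Fy=-0.3600 x'=-5.3200 y'=1.9100

F_att = 1·(g−p) = 1·(8,-1) = (8.0000,-1.0000)
o1: d²=5 ≤ ρ²=30; F_rep = 16·(-2,1)/5² = (-1.2800,0.6400)
F = F_att + ΣF_rep = (6.7200,-0.3600)
p' = p + 1/4·F = (-5.3200,1.9100)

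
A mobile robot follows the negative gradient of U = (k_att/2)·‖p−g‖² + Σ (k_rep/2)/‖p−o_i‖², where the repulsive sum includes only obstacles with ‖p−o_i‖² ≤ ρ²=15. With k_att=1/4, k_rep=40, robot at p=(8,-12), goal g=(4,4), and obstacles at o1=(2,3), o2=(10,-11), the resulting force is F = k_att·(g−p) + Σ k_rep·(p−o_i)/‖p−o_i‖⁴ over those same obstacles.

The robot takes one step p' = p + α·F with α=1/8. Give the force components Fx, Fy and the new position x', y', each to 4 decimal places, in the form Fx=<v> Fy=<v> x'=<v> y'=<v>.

Fx=-4.2000 Fy=2.4000 x'=7.4750 y'=-11.7000

F_att = 1/4·(g−p) = 1/4·(-4,16) = (-1.0000,4.0000)
o1: d²=261 > ρ²=15 → inactive
o2: d²=5 ≤ ρ²=15; F_rep = 40·(-2,-1)/5² = (-3.2000,-1.6000)
F = F_att + ΣF_rep = (-4.2000,2.4000)
p' = p + 1/8·F = (7.4750,-11.7000)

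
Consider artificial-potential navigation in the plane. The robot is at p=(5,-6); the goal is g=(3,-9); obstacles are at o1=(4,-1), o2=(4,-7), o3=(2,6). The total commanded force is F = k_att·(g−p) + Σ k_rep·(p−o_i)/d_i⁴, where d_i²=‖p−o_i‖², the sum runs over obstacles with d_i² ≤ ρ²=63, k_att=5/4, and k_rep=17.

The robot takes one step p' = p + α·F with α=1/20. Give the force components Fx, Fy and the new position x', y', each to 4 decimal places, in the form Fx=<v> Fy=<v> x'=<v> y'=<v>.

F_att = 5/4·(g−p) = 5/4·(-2,-3) = (-2.5000,-3.7500)
o1: d²=26 ≤ ρ²=63; F_rep = 17·(1,-5)/26² = (0.0251,-0.1257)
o2: d²=2 ≤ ρ²=63; F_rep = 17·(1,1)/2² = (4.2500,4.2500)
o3: d²=153 > ρ²=63 → inactive
F = F_att + ΣF_rep = (1.7751,0.3743)
p' = p + 1/20·F = (5.0888,-5.9813)

Fx=1.7751 Fy=0.3743 x'=5.0888 y'=-5.9813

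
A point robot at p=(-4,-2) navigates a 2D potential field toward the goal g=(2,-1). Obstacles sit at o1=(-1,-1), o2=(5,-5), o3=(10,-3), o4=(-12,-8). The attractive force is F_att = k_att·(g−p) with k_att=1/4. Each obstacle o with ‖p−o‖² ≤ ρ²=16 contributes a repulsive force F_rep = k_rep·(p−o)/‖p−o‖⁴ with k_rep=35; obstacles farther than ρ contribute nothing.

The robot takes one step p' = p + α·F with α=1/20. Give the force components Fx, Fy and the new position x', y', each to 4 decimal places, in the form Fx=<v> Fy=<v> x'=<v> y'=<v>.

F_att = 1/4·(g−p) = 1/4·(6,1) = (1.5000,0.2500)
o1: d²=10 ≤ ρ²=16; F_rep = 35·(-3,-1)/10² = (-1.0500,-0.3500)
o2: d²=90 > ρ²=16 → inactive
o3: d²=197 > ρ²=16 → inactive
o4: d²=100 > ρ²=16 → inactive
F = F_att + ΣF_rep = (0.4500,-0.1000)
p' = p + 1/20·F = (-3.9775,-2.0050)

Fx=0.4500 Fy=-0.1000 x'=-3.9775 y'=-2.0050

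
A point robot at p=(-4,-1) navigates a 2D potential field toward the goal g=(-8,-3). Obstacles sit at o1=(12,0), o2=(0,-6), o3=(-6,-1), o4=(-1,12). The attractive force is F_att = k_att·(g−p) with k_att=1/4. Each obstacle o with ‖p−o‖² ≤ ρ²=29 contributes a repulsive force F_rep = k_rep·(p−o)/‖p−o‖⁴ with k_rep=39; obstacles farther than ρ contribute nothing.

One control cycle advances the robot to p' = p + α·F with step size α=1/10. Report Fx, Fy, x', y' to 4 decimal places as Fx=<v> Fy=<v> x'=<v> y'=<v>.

Fx=3.8750 Fy=-0.5000 x'=-3.6125 y'=-1.0500

F_att = 1/4·(g−p) = 1/4·(-4,-2) = (-1.0000,-0.5000)
o1: d²=257 > ρ²=29 → inactive
o2: d²=41 > ρ²=29 → inactive
o3: d²=4 ≤ ρ²=29; F_rep = 39·(2,0)/4² = (4.8750,0.0000)
o4: d²=178 > ρ²=29 → inactive
F = F_att + ΣF_rep = (3.8750,-0.5000)
p' = p + 1/10·F = (-3.6125,-1.0500)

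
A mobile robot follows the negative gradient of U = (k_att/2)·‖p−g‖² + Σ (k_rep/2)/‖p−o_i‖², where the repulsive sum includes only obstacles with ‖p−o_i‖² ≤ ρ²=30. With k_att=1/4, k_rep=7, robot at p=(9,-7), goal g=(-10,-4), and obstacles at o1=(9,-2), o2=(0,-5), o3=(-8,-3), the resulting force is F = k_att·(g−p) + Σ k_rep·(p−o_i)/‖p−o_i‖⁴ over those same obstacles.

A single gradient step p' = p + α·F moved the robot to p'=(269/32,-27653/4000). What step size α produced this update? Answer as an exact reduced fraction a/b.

F_att = 1/4·(g−p) = 1/4·(-19,3) = (-4.7500,0.7500)
o1: d²=25 ≤ ρ²=30; F_rep = 7·(0,-5)/25² = (0.0000,-0.0560)
o2: d²=85 > ρ²=30 → inactive
o3: d²=305 > ρ²=30 → inactive
F = F_att + ΣF_rep = (-4.7500,0.6940)
Δp = p'−p = (-0.5938,0.0867); α = Δx/Fx = (-19/32) / (-19/4) = 1/8
check: Δy/Fy = (347/4000) / (347/500) = 1/8 ✓

α = 1/8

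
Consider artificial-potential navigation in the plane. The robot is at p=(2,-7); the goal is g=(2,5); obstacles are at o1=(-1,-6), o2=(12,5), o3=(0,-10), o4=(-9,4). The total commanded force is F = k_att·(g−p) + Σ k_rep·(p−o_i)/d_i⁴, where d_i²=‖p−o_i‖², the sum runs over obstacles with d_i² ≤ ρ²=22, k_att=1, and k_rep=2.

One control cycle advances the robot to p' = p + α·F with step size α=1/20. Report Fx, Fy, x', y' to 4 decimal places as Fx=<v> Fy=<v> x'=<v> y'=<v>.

Fx=0.0837 Fy=12.0155 x'=2.0042 y'=-6.3992

F_att = 1·(g−p) = 1·(0,12) = (0.0000,12.0000)
o1: d²=10 ≤ ρ²=22; F_rep = 2·(3,-1)/10² = (0.0600,-0.0200)
o2: d²=244 > ρ²=22 → inactive
o3: d²=13 ≤ ρ²=22; F_rep = 2·(2,3)/13² = (0.0237,0.0355)
o4: d²=242 > ρ²=22 → inactive
F = F_att + ΣF_rep = (0.0837,12.0155)
p' = p + 1/20·F = (2.0042,-6.3992)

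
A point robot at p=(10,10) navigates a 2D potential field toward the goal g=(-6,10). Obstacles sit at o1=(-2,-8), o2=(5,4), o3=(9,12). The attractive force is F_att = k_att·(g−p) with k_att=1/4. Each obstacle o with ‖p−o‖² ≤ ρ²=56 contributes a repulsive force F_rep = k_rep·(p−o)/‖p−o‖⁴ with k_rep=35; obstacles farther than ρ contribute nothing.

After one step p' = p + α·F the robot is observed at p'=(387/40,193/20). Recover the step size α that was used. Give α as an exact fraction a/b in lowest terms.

F_att = 1/4·(g−p) = 1/4·(-16,0) = (-4.0000,0.0000)
o1: d²=468 > ρ²=56 → inactive
o2: d²=61 > ρ²=56 → inactive
o3: d²=5 ≤ ρ²=56; F_rep = 35·(1,-2)/5² = (1.4000,-2.8000)
F = F_att + ΣF_rep = (-2.6000,-2.8000)
Δp = p'−p = (-0.3250,-0.3500); α = Δx/Fx = (-13/40) / (-13/5) = 1/8
check: Δy/Fy = (-7/20) / (-14/5) = 1/8 ✓

α = 1/8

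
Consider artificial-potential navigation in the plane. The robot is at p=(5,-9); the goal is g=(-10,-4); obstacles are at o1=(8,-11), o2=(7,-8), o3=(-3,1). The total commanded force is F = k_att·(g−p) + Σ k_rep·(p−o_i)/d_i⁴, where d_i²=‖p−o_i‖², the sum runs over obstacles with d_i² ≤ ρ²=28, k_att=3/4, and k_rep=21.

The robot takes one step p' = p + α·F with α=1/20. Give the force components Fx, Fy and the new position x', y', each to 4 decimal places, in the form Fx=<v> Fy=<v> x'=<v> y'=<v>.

Fx=-13.3028 Fy=3.1585 x'=4.3349 y'=-8.8421

F_att = 3/4·(g−p) = 3/4·(-15,5) = (-11.2500,3.7500)
o1: d²=13 ≤ ρ²=28; F_rep = 21·(-3,2)/13² = (-0.3728,0.2485)
o2: d²=5 ≤ ρ²=28; F_rep = 21·(-2,-1)/5² = (-1.6800,-0.8400)
o3: d²=164 > ρ²=28 → inactive
F = F_att + ΣF_rep = (-13.3028,3.1585)
p' = p + 1/20·F = (4.3349,-8.8421)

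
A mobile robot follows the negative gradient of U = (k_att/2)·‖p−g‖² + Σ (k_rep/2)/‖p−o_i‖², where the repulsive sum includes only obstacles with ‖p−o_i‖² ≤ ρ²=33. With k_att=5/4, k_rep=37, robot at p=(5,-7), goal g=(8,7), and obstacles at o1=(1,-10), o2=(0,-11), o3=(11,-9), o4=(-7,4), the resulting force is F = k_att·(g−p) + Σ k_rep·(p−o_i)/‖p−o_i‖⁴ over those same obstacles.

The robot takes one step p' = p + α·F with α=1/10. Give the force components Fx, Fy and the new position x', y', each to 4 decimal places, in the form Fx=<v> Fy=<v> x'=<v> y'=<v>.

F_att = 5/4·(g−p) = 5/4·(3,14) = (3.7500,17.5000)
o1: d²=25 ≤ ρ²=33; F_rep = 37·(4,3)/25² = (0.2368,0.1776)
o2: d²=41 > ρ²=33 → inactive
o3: d²=40 > ρ²=33 → inactive
o4: d²=265 > ρ²=33 → inactive
F = F_att + ΣF_rep = (3.9868,17.6776)
p' = p + 1/10·F = (5.3987,-5.2322)

Fx=3.9868 Fy=17.6776 x'=5.3987 y'=-5.2322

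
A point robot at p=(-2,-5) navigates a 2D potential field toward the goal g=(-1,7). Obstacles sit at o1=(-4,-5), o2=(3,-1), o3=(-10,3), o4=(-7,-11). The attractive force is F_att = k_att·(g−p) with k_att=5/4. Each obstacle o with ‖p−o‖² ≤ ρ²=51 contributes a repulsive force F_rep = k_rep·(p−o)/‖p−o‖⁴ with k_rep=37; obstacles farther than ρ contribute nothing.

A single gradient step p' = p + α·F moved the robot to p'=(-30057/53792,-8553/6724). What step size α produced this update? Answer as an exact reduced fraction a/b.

F_att = 5/4·(g−p) = 5/4·(1,12) = (1.2500,15.0000)
o1: d²=4 ≤ ρ²=51; F_rep = 37·(2,0)/4² = (4.6250,0.0000)
o2: d²=41 ≤ ρ²=51; F_rep = 37·(-5,-4)/41² = (-0.1101,-0.0880)
o3: d²=128 > ρ²=51 → inactive
o4: d²=61 > ρ²=51 → inactive
F = F_att + ΣF_rep = (5.7649,14.9120)
Δp = p'−p = (1.4412,3.7280); α = Δx/Fx = (77527/53792) / (77527/13448) = 1/4
check: Δy/Fy = (25067/6724) / (25067/1681) = 1/4 ✓

α = 1/4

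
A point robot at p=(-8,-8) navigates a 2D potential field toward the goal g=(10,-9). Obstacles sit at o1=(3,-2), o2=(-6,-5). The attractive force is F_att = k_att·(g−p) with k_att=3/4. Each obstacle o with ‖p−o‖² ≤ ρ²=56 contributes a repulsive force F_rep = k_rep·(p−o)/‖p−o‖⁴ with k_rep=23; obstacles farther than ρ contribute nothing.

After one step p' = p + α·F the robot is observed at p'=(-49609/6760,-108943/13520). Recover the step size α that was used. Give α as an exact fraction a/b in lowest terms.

α = 1/20

F_att = 3/4·(g−p) = 3/4·(18,-1) = (13.5000,-0.7500)
o1: d²=157 > ρ²=56 → inactive
o2: d²=13 ≤ ρ²=56; F_rep = 23·(-2,-3)/13² = (-0.2722,-0.4083)
F = F_att + ΣF_rep = (13.2278,-1.1583)
Δp = p'−p = (0.6614,-0.0579); α = Δx/Fx = (4471/6760) / (4471/338) = 1/20
check: Δy/Fy = (-783/13520) / (-783/676) = 1/20 ✓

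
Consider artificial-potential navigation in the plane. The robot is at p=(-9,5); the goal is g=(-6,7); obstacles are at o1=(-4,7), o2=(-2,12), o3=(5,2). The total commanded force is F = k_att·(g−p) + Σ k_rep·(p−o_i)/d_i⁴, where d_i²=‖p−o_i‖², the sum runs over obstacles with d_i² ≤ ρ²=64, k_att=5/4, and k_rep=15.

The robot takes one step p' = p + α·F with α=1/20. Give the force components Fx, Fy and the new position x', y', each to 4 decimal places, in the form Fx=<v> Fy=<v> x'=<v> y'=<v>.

F_att = 5/4·(g−p) = 5/4·(3,2) = (3.7500,2.5000)
o1: d²=29 ≤ ρ²=64; F_rep = 15·(-5,-2)/29² = (-0.0892,-0.0357)
o2: d²=98 > ρ²=64 → inactive
o3: d²=205 > ρ²=64 → inactive
F = F_att + ΣF_rep = (3.6608,2.4643)
p' = p + 1/20·F = (-8.8170,5.1232)

Fx=3.6608 Fy=2.4643 x'=-8.8170 y'=5.1232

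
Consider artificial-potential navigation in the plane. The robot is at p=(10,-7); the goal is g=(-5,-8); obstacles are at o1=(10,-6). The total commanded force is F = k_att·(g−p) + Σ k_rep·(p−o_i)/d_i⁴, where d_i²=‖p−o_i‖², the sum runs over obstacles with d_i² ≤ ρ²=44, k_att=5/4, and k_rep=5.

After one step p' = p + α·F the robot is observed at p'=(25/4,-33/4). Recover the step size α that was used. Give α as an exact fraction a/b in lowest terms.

α = 1/5

F_att = 5/4·(g−p) = 5/4·(-15,-1) = (-18.7500,-1.2500)
o1: d²=1 ≤ ρ²=44; F_rep = 5·(0,-1)/1² = (0.0000,-5.0000)
F = F_att + ΣF_rep = (-18.7500,-6.2500)
Δp = p'−p = (-3.7500,-1.2500); α = Δx/Fx = (-15/4) / (-75/4) = 1/5
check: Δy/Fy = (-5/4) / (-25/4) = 1/5 ✓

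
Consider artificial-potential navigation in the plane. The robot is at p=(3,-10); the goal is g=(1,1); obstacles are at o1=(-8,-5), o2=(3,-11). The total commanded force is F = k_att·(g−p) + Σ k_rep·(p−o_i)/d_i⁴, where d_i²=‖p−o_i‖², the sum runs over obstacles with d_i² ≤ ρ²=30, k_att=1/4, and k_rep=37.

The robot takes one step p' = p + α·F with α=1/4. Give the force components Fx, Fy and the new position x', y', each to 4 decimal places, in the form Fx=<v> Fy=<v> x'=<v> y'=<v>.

F_att = 1/4·(g−p) = 1/4·(-2,11) = (-0.5000,2.7500)
o1: d²=146 > ρ²=30 → inactive
o2: d²=1 ≤ ρ²=30; F_rep = 37·(0,1)/1² = (0.0000,37.0000)
F = F_att + ΣF_rep = (-0.5000,39.7500)
p' = p + 1/4·F = (2.8750,-0.0625)

Fx=-0.5000 Fy=39.7500 x'=2.8750 y'=-0.0625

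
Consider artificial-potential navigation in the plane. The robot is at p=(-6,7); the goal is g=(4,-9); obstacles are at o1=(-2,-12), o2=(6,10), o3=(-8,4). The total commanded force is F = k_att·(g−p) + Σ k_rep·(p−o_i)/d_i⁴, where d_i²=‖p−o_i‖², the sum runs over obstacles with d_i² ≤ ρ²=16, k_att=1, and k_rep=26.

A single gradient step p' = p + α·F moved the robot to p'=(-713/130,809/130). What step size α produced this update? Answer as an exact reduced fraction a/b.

α = 1/20

F_att = 1·(g−p) = 1·(10,-16) = (10.0000,-16.0000)
o1: d²=377 > ρ²=16 → inactive
o2: d²=153 > ρ²=16 → inactive
o3: d²=13 ≤ ρ²=16; F_rep = 26·(2,3)/13² = (0.3077,0.4615)
F = F_att + ΣF_rep = (10.3077,-15.5385)
Δp = p'−p = (0.5154,-0.7769); α = Δx/Fx = (67/130) / (134/13) = 1/20
check: Δy/Fy = (-101/130) / (-202/13) = 1/20 ✓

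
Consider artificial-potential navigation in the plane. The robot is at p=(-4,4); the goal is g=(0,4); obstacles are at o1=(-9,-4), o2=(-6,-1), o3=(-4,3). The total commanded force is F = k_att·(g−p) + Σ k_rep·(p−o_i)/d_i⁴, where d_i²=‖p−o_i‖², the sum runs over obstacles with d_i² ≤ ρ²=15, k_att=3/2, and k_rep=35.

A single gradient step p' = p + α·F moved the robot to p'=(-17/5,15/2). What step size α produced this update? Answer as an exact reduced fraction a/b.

F_att = 3/2·(g−p) = 3/2·(4,0) = (6.0000,0.0000)
o1: d²=89 > ρ²=15 → inactive
o2: d²=29 > ρ²=15 → inactive
o3: d²=1 ≤ ρ²=15; F_rep = 35·(0,1)/1² = (0.0000,35.0000)
F = F_att + ΣF_rep = (6.0000,35.0000)
Δp = p'−p = (0.6000,3.5000); α = Δx/Fx = (3/5) / (6) = 1/10
check: Δy/Fy = (7/2) / (35) = 1/10 ✓

α = 1/10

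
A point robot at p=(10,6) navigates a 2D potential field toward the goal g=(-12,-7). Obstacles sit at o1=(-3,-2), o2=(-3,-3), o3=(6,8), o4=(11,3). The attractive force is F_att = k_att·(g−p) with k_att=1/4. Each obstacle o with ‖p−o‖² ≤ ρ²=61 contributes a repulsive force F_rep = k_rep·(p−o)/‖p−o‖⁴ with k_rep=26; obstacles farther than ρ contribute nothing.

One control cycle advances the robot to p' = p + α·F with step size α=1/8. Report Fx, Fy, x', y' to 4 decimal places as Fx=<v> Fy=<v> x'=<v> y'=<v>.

Fx=-5.5000 Fy=-2.6000 x'=9.3125 y'=5.6750

F_att = 1/4·(g−p) = 1/4·(-22,-13) = (-5.5000,-3.2500)
o1: d²=233 > ρ²=61 → inactive
o2: d²=250 > ρ²=61 → inactive
o3: d²=20 ≤ ρ²=61; F_rep = 26·(4,-2)/20² = (0.2600,-0.1300)
o4: d²=10 ≤ ρ²=61; F_rep = 26·(-1,3)/10² = (-0.2600,0.7800)
F = F_att + ΣF_rep = (-5.5000,-2.6000)
p' = p + 1/8·F = (9.3125,5.6750)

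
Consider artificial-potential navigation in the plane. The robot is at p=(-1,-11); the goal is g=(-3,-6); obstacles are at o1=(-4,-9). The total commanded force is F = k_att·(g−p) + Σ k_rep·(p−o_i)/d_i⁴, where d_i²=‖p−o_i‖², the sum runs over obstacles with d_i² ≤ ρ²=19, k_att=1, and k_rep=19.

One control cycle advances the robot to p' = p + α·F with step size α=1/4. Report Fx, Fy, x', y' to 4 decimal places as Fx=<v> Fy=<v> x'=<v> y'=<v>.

F_att = 1·(g−p) = 1·(-2,5) = (-2.0000,5.0000)
o1: d²=13 ≤ ρ²=19; F_rep = 19·(3,-2)/13² = (0.3373,-0.2249)
F = F_att + ΣF_rep = (-1.6627,4.7751)
p' = p + 1/4·F = (-1.4157,-9.8062)

Fx=-1.6627 Fy=4.7751 x'=-1.4157 y'=-9.8062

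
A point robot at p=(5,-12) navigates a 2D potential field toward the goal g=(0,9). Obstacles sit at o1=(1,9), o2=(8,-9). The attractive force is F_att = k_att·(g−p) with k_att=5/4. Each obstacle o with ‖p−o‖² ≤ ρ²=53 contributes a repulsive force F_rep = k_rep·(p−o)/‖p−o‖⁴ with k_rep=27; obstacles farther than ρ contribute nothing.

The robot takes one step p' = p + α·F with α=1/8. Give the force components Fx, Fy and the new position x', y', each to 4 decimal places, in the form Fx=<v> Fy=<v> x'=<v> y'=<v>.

Fx=-6.5000 Fy=26.0000 x'=4.1875 y'=-8.7500

F_att = 5/4·(g−p) = 5/4·(-5,21) = (-6.2500,26.2500)
o1: d²=457 > ρ²=53 → inactive
o2: d²=18 ≤ ρ²=53; F_rep = 27·(-3,-3)/18² = (-0.2500,-0.2500)
F = F_att + ΣF_rep = (-6.5000,26.0000)
p' = p + 1/8·F = (4.1875,-8.7500)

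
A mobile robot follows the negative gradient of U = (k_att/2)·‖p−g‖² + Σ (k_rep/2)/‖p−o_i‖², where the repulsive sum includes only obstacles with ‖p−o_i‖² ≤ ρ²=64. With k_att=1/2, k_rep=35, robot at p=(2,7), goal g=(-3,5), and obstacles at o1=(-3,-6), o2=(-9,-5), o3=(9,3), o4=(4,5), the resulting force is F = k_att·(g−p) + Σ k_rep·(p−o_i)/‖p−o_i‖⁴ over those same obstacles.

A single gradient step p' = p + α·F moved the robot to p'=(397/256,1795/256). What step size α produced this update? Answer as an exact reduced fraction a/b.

F_att = 1/2·(g−p) = 1/2·(-5,-2) = (-2.5000,-1.0000)
o1: d²=194 > ρ²=64 → inactive
o2: d²=265 > ρ²=64 → inactive
o3: d²=65 > ρ²=64 → inactive
o4: d²=8 ≤ ρ²=64; F_rep = 35·(-2,2)/8² = (-1.0938,1.0938)
F = F_att + ΣF_rep = (-3.5938,0.0938)
Δp = p'−p = (-0.4492,0.0117); α = Δx/Fx = (-115/256) / (-115/32) = 1/8
check: Δy/Fy = (3/256) / (3/32) = 1/8 ✓

α = 1/8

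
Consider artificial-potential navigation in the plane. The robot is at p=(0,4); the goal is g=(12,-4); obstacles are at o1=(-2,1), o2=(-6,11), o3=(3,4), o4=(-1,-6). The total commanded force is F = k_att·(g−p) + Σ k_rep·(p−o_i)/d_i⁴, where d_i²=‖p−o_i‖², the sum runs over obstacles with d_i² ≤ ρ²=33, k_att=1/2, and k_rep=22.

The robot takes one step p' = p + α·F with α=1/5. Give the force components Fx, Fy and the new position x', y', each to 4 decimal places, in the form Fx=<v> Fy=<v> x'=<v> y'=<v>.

Fx=5.4455 Fy=-3.6095 x'=1.0891 y'=3.2781

F_att = 1/2·(g−p) = 1/2·(12,-8) = (6.0000,-4.0000)
o1: d²=13 ≤ ρ²=33; F_rep = 22·(2,3)/13² = (0.2604,0.3905)
o2: d²=85 > ρ²=33 → inactive
o3: d²=9 ≤ ρ²=33; F_rep = 22·(-3,0)/9² = (-0.8148,0.0000)
o4: d²=101 > ρ²=33 → inactive
F = F_att + ΣF_rep = (5.4455,-3.6095)
p' = p + 1/5·F = (1.0891,3.2781)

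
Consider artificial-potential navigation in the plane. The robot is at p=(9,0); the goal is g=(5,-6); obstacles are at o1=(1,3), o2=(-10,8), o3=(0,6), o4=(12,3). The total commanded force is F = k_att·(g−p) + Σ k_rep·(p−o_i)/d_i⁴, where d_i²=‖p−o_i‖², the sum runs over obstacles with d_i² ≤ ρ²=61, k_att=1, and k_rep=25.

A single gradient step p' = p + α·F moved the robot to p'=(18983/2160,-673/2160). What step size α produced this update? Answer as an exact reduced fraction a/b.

α = 1/20

F_att = 1·(g−p) = 1·(-4,-6) = (-4.0000,-6.0000)
o1: d²=73 > ρ²=61 → inactive
o2: d²=425 > ρ²=61 → inactive
o3: d²=117 > ρ²=61 → inactive
o4: d²=18 ≤ ρ²=61; F_rep = 25·(-3,-3)/18² = (-0.2315,-0.2315)
F = F_att + ΣF_rep = (-4.2315,-6.2315)
Δp = p'−p = (-0.2116,-0.3116); α = Δx/Fx = (-457/2160) / (-457/108) = 1/20
check: Δy/Fy = (-673/2160) / (-673/108) = 1/20 ✓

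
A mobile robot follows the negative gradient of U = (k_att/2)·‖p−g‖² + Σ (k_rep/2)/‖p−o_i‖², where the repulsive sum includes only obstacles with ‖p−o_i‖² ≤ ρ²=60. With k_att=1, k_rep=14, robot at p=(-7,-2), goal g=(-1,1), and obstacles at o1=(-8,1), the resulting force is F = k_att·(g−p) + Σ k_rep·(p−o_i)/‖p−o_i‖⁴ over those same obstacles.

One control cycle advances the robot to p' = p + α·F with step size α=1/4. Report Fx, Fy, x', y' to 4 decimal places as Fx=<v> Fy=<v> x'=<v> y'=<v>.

Fx=6.1400 Fy=2.5800 x'=-5.4650 y'=-1.3550

F_att = 1·(g−p) = 1·(6,3) = (6.0000,3.0000)
o1: d²=10 ≤ ρ²=60; F_rep = 14·(1,-3)/10² = (0.1400,-0.4200)
F = F_att + ΣF_rep = (6.1400,2.5800)
p' = p + 1/4·F = (-5.4650,-1.3550)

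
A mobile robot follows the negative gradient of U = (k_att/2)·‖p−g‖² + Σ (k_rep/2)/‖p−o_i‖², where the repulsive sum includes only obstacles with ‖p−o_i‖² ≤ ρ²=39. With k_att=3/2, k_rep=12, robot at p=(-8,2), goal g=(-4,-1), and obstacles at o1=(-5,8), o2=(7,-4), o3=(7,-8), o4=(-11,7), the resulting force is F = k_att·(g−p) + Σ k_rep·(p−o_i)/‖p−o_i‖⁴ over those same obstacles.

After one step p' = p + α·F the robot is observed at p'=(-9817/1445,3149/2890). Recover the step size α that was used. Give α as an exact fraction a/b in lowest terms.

F_att = 3/2·(g−p) = 3/2·(4,-3) = (6.0000,-4.5000)
o1: d²=45 > ρ²=39 → inactive
o2: d²=261 > ρ²=39 → inactive
o3: d²=325 > ρ²=39 → inactive
o4: d²=34 ≤ ρ²=39; F_rep = 12·(3,-5)/34² = (0.0311,-0.0519)
F = F_att + ΣF_rep = (6.0311,-4.5519)
Δp = p'−p = (1.2062,-0.9104); α = Δx/Fx = (1743/1445) / (1743/289) = 1/5
check: Δy/Fy = (-2631/2890) / (-2631/578) = 1/5 ✓

α = 1/5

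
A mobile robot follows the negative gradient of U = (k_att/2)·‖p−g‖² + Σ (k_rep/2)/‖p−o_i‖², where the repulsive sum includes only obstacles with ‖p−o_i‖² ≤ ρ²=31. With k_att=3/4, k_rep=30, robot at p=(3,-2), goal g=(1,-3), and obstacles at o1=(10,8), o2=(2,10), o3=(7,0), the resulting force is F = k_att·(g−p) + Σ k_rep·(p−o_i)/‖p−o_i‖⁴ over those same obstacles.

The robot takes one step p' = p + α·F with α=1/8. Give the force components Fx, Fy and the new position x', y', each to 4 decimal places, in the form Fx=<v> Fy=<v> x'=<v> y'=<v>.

Fx=-1.8000 Fy=-0.9000 x'=2.7750 y'=-2.1125

F_att = 3/4·(g−p) = 3/4·(-2,-1) = (-1.5000,-0.7500)
o1: d²=149 > ρ²=31 → inactive
o2: d²=145 > ρ²=31 → inactive
o3: d²=20 ≤ ρ²=31; F_rep = 30·(-4,-2)/20² = (-0.3000,-0.1500)
F = F_att + ΣF_rep = (-1.8000,-0.9000)
p' = p + 1/8·F = (2.7750,-2.1125)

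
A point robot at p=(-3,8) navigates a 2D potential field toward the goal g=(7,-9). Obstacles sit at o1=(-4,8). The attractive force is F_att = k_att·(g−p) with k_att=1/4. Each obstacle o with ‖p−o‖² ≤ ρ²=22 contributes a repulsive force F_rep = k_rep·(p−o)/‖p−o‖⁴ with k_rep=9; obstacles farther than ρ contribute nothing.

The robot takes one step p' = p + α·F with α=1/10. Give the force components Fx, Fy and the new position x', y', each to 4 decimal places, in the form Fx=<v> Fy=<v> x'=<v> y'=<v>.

Fx=11.5000 Fy=-4.2500 x'=-1.8500 y'=7.5750

F_att = 1/4·(g−p) = 1/4·(10,-17) = (2.5000,-4.2500)
o1: d²=1 ≤ ρ²=22; F_rep = 9·(1,0)/1² = (9.0000,0.0000)
F = F_att + ΣF_rep = (11.5000,-4.2500)
p' = p + 1/10·F = (-1.8500,7.5750)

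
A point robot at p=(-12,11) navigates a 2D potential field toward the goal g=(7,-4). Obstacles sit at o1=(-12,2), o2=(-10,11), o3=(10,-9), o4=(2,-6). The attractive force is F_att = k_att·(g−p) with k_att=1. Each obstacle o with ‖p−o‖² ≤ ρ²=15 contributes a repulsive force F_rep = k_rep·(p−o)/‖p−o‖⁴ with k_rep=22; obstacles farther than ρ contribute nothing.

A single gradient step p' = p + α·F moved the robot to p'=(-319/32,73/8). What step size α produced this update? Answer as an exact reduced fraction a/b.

α = 1/8

F_att = 1·(g−p) = 1·(19,-15) = (19.0000,-15.0000)
o1: d²=81 > ρ²=15 → inactive
o2: d²=4 ≤ ρ²=15; F_rep = 22·(-2,0)/4² = (-2.7500,0.0000)
o3: d²=884 > ρ²=15 → inactive
o4: d²=485 > ρ²=15 → inactive
F = F_att + ΣF_rep = (16.2500,-15.0000)
Δp = p'−p = (2.0312,-1.8750); α = Δx/Fx = (65/32) / (65/4) = 1/8
check: Δy/Fy = (-15/8) / (-15) = 1/8 ✓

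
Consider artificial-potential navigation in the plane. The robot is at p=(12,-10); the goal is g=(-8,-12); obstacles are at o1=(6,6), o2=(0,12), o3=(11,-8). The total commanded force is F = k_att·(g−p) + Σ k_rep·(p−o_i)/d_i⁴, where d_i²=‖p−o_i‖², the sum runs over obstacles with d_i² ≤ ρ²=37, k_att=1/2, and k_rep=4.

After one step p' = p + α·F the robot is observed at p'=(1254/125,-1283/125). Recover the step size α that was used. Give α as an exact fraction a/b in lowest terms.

α = 1/5

F_att = 1/2·(g−p) = 1/2·(-20,-2) = (-10.0000,-1.0000)
o1: d²=292 > ρ²=37 → inactive
o2: d²=628 > ρ²=37 → inactive
o3: d²=5 ≤ ρ²=37; F_rep = 4·(1,-2)/5² = (0.1600,-0.3200)
F = F_att + ΣF_rep = (-9.8400,-1.3200)
Δp = p'−p = (-1.9680,-0.2640); α = Δx/Fx = (-246/125) / (-246/25) = 1/5
check: Δy/Fy = (-33/125) / (-33/25) = 1/5 ✓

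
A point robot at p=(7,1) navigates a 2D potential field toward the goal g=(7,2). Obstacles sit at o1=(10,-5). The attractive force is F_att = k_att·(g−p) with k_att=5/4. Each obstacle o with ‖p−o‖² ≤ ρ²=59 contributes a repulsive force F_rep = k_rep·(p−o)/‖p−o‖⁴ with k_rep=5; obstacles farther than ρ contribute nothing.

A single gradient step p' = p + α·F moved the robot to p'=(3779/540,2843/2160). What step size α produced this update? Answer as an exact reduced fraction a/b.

α = 1/4

F_att = 5/4·(g−p) = 5/4·(0,1) = (0.0000,1.2500)
o1: d²=45 ≤ ρ²=59; F_rep = 5·(-3,6)/45² = (-0.0074,0.0148)
F = F_att + ΣF_rep = (-0.0074,1.2648)
Δp = p'−p = (-0.0019,0.3162); α = Δx/Fx = (-1/540) / (-1/135) = 1/4
check: Δy/Fy = (683/2160) / (683/540) = 1/4 ✓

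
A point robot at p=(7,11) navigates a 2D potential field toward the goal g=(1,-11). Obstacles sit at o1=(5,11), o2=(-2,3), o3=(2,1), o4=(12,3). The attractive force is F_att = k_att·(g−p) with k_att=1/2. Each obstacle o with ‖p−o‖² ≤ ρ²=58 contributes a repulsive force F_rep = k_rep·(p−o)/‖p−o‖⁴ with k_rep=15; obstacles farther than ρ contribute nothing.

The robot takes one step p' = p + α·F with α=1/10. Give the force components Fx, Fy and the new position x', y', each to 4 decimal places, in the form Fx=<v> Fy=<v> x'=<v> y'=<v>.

Fx=-1.1250 Fy=-11.0000 x'=6.8875 y'=9.9000

F_att = 1/2·(g−p) = 1/2·(-6,-22) = (-3.0000,-11.0000)
o1: d²=4 ≤ ρ²=58; F_rep = 15·(2,0)/4² = (1.8750,0.0000)
o2: d²=145 > ρ²=58 → inactive
o3: d²=125 > ρ²=58 → inactive
o4: d²=89 > ρ²=58 → inactive
F = F_att + ΣF_rep = (-1.1250,-11.0000)
p' = p + 1/10·F = (6.8875,9.9000)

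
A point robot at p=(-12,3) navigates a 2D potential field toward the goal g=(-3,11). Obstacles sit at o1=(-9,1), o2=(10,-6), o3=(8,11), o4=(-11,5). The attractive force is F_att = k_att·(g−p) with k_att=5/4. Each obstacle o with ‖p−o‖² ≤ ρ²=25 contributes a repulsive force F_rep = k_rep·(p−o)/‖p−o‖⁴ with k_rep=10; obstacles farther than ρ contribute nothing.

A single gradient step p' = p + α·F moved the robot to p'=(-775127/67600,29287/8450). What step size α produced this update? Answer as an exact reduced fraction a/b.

F_att = 5/4·(g−p) = 5/4·(9,8) = (11.2500,10.0000)
o1: d²=13 ≤ ρ²=25; F_rep = 10·(-3,2)/13² = (-0.1775,0.1183)
o2: d²=565 > ρ²=25 → inactive
o3: d²=464 > ρ²=25 → inactive
o4: d²=5 ≤ ρ²=25; F_rep = 10·(-1,-2)/5² = (-0.4000,-0.8000)
F = F_att + ΣF_rep = (10.6725,9.3183)
Δp = p'−p = (0.5336,0.4659); α = Δx/Fx = (36073/67600) / (36073/3380) = 1/20
check: Δy/Fy = (3937/8450) / (7874/845) = 1/20 ✓

α = 1/20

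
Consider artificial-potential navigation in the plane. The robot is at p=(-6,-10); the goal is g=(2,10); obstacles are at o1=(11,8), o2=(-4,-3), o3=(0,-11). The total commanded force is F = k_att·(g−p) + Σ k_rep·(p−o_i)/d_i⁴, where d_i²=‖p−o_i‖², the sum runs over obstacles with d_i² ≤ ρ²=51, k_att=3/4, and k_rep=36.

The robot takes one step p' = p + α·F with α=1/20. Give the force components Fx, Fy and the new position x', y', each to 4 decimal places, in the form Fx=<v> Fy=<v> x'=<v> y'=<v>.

Fx=5.8422 Fy=15.0263 x'=-5.7079 y'=-9.2487

F_att = 3/4·(g−p) = 3/4·(8,20) = (6.0000,15.0000)
o1: d²=613 > ρ²=51 → inactive
o2: d²=53 > ρ²=51 → inactive
o3: d²=37 ≤ ρ²=51; F_rep = 36·(-6,1)/37² = (-0.1578,0.0263)
F = F_att + ΣF_rep = (5.8422,15.0263)
p' = p + 1/20·F = (-5.7079,-9.2487)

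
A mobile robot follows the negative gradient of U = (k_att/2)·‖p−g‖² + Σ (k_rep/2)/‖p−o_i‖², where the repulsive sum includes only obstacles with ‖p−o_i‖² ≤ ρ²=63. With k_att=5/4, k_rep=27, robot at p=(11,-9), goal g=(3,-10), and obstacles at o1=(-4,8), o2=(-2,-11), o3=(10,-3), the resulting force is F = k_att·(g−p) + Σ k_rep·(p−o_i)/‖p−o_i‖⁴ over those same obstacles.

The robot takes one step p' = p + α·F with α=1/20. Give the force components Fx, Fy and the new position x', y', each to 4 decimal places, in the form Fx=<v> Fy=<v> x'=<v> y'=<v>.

F_att = 5/4·(g−p) = 5/4·(-8,-1) = (-10.0000,-1.2500)
o1: d²=514 > ρ²=63 → inactive
o2: d²=173 > ρ²=63 → inactive
o3: d²=37 ≤ ρ²=63; F_rep = 27·(1,-6)/37² = (0.0197,-0.1183)
F = F_att + ΣF_rep = (-9.9803,-1.3683)
p' = p + 1/20·F = (10.5010,-9.0684)

Fx=-9.9803 Fy=-1.3683 x'=10.5010 y'=-9.0684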